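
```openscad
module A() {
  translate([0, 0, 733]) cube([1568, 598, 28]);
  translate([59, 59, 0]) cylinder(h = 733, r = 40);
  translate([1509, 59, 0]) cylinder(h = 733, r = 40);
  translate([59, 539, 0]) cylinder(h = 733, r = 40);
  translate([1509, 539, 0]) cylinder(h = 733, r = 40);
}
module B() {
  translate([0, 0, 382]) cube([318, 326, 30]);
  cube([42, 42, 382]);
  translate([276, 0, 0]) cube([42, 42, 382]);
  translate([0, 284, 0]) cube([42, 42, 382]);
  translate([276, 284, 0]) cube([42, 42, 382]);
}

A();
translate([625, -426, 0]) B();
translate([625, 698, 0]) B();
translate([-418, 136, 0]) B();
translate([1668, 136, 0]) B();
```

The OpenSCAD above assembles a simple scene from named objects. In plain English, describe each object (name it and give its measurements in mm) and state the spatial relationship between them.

A is a table with a 1568×598 mm rectangular top, 28 mm thick, top surface at z = 761 mm, supported by four round legs of 80 mm diameter, each leg's bounding box inset 19 mm from the nearest pair of top edges, running from the floor.

B is a four-legged stool. The seat is 318×326 mm, 30 mm thick, top at z = 412 mm. It stands on four square legs, each 42×42 mm in cross-section, from z = 0 to the seat underside, each flush with a corner of the seat.

Four stools sit around the table at the −y, +y, −x, +x sides.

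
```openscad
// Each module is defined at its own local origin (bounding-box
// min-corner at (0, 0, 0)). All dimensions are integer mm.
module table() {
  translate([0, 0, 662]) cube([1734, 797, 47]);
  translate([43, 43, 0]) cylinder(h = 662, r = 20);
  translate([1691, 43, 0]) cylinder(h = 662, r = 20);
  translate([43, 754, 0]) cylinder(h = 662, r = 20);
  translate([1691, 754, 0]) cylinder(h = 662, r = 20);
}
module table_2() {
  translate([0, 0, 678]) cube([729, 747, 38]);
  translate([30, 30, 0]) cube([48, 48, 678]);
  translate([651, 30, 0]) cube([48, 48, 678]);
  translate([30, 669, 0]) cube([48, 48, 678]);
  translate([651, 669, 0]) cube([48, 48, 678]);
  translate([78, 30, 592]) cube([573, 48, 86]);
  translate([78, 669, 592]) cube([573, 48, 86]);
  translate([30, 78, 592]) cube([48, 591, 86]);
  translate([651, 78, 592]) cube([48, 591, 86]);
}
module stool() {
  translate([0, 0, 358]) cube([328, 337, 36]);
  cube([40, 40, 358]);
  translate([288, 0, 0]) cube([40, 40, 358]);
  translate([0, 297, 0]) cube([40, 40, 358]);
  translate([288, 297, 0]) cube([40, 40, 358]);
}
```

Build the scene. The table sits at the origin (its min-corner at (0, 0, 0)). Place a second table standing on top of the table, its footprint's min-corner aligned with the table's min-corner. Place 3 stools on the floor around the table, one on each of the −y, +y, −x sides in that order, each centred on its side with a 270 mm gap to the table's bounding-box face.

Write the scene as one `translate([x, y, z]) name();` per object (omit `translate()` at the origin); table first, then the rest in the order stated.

table();
translate([0, 0, 709]) table_2();
translate([703, -607, 0]) stool();
translate([703, 1067, 0]) stool();
translate([-598, 230, 0]) stool();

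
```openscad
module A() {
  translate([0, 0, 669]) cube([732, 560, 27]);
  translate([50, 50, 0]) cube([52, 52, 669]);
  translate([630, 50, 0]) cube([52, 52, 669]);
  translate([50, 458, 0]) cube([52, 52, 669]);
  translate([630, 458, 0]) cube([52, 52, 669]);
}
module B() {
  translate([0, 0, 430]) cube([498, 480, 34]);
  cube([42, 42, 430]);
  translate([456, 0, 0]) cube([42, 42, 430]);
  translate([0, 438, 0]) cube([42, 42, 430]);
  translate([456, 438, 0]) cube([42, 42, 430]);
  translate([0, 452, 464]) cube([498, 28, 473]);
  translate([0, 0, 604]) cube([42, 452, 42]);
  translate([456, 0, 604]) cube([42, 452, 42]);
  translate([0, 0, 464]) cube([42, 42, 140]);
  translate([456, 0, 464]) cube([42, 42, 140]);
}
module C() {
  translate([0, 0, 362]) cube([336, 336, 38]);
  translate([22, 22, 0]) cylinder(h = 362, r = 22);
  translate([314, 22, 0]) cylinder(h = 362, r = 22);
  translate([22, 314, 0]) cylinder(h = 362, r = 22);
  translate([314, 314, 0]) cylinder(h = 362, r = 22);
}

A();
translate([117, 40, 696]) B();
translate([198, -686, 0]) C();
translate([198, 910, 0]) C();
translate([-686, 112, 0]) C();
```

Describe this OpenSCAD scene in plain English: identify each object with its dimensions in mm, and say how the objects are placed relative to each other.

A is a rectangular dining table. The top is 732×560×27 mm with its upper surface at z = 696 mm. It stands on four 52×52 mm square legs, each inset 50 mm from the nearest pair of top edges, running from the floor to the underside of the top.

B is a chair. The seat is a 498×480×34 mm slab with its top at z = 464 mm, on four 42×42 mm corner legs (flush with the seat edges, standing on z = 0). A flat backrest 28 mm thick, 473 mm tall, spans the full seat width and rises from the seat top along its +y edge, rear face flush with the rear of the seat. Two armrests of 42×42 mm section run along each side from the seat's front edge to the front of the backrest, top faces 182 mm above the seat top and outer faces flush with the seat's x-edges; a 42×42 mm post under the front of each armrest stands on the seat at the front corner.

C is a four-legged stool. The seat is 336×336 mm, 38 mm thick, top at z = 400 mm. It stands on four round legs, each 44 mm in diameter, from z = 0 to the seat underside, each leg's axis is inset half a diameter from the nearest pair of seat edges (so the leg's bounding box is flush with the corner).

The chair is on top of the table, centred. Three stools sit around the table at the −y, +y, −x sides.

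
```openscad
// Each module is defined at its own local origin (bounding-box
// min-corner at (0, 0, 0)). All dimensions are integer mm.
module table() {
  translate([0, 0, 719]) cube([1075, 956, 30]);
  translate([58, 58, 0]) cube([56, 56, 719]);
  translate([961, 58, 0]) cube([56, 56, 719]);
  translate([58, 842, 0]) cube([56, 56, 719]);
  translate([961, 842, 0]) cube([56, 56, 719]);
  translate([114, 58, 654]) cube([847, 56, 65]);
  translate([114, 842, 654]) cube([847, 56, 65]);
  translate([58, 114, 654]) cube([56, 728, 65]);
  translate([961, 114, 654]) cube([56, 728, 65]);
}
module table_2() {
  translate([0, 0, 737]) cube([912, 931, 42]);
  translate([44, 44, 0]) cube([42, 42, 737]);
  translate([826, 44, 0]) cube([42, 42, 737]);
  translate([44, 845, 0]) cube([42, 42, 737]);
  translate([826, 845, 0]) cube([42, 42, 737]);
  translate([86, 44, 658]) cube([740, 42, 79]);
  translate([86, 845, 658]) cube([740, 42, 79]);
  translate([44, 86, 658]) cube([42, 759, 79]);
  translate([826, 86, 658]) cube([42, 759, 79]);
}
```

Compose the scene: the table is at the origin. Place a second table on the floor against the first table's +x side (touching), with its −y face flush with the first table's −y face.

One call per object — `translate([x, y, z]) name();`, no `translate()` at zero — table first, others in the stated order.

table();
translate([1075, 0, 0]) table_2();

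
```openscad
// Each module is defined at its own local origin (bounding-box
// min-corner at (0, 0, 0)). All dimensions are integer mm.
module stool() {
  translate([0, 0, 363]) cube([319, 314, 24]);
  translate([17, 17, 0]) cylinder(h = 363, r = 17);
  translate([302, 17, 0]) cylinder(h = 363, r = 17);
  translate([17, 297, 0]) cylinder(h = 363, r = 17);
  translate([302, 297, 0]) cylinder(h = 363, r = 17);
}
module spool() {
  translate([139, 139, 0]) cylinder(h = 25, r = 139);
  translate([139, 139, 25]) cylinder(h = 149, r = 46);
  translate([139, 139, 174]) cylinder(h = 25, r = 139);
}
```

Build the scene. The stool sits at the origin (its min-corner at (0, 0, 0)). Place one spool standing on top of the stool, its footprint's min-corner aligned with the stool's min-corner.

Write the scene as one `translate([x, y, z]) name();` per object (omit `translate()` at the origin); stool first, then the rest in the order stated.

stool();
translate([0, 0, 387]) spool();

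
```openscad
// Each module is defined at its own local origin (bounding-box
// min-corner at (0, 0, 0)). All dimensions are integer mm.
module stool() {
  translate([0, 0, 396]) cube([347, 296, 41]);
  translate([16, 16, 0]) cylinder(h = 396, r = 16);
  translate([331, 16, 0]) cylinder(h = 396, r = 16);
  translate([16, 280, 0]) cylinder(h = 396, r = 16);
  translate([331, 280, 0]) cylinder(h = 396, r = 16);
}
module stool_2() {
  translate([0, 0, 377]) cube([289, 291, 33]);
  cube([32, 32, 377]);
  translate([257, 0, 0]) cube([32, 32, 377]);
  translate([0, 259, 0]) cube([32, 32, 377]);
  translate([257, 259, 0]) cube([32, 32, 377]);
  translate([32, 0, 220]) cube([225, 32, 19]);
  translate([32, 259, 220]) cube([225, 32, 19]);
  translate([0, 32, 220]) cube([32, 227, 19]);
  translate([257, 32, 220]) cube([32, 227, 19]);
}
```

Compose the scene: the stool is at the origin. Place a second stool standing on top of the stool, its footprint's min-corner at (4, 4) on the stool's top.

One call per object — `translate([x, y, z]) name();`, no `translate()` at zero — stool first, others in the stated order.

stool();
translate([4, 4, 437]) stool_2();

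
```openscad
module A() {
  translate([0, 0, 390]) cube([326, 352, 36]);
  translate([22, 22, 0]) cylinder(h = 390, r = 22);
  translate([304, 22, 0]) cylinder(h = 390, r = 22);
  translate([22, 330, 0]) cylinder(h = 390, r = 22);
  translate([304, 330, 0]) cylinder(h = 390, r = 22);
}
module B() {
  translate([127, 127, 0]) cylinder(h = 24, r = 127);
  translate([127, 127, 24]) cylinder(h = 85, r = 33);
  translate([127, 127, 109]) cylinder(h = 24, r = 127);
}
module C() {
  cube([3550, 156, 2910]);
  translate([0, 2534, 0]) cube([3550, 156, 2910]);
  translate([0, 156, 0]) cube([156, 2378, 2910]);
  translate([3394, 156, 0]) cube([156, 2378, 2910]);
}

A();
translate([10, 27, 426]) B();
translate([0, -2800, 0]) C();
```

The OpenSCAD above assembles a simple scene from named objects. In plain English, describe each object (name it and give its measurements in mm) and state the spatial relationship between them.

A is a four-legged stool. The seat is a 326×352×36 mm slab whose top surface is at z = 426 mm; four round legs, each 44 mm in diameter, run from the floor (z = 0) to the underside of the seat, each leg's axis is inset half a diameter from the nearest pair of seat edges (so the leg's bounding box is flush with the corner).

B is a spool: two coaxial disc flanges of radius 127 mm and thickness 24 mm, joined by a core cylinder of radius 33 mm and height 85 mm. The lower flange rests on z = 0 and the three cylinders share a vertical axis.

C is the wall frame of a small rectangular building: four walls, each 2910 mm tall and 156 mm thick, enclosing a footprint 3550 mm (x) by 2690 mm (y) outside-to-outside, with no floor or roof. The front and back walls (the −y and +y sides) span the full width; the two side walls fit between them.

The spool is on top of the stool. The house frame is on the floor beside the stool on its −y side.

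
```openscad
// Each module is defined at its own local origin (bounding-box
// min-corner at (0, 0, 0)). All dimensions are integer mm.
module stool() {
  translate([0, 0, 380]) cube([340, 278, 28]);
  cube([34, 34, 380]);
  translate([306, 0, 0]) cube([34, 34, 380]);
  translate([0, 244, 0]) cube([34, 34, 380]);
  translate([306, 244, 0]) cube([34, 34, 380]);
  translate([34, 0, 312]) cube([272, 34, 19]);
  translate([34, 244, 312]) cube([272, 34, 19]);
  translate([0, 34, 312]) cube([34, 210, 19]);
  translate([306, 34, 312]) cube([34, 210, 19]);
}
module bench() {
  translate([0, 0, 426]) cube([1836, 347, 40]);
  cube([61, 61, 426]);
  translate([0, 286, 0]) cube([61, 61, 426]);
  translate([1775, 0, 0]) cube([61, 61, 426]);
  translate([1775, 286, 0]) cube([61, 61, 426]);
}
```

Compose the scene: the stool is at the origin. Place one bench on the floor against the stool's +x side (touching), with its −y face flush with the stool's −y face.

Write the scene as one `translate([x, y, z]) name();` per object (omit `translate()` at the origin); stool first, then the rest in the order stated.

stool();
translate([340, 0, 0]) bench();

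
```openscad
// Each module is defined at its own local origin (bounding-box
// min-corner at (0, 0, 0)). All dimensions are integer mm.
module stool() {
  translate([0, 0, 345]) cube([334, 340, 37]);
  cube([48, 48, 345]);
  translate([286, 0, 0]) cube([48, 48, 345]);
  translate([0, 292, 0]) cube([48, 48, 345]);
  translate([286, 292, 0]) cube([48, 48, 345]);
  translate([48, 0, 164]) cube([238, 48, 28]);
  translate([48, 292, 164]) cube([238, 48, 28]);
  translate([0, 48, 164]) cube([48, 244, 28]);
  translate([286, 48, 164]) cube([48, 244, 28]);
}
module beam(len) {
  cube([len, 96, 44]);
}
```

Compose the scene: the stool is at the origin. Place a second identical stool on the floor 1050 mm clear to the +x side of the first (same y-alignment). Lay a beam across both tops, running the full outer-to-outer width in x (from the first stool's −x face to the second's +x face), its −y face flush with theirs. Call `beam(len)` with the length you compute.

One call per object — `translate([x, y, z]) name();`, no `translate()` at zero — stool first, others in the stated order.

stool();
translate([1384, 0, 0]) stool();
translate([0, 0, 382]) beam(1718);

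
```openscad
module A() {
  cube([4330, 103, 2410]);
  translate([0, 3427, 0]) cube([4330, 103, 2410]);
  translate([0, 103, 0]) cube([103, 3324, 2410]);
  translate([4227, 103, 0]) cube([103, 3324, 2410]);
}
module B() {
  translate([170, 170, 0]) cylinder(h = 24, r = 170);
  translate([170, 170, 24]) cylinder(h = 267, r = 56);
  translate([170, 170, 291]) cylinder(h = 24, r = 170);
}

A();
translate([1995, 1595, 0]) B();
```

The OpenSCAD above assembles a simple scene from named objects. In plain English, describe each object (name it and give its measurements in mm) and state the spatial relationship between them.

A is the wall frame of a small rectangular building: four walls, each 2410 mm tall and 103 mm thick, enclosing a footprint 4330 mm (x) by 3530 mm (y) outside-to-outside, with no floor or roof. The front and back walls (the −y and +y sides) span the full width; the two side walls fit between them.

B is a spool: two coaxial disc flanges of radius 170 mm and thickness 24 mm, joined by a core cylinder of radius 56 mm and height 267 mm. The lower flange rests on z = 0 and the three cylinders share a vertical axis.

The spool sits inside the house frame, centred.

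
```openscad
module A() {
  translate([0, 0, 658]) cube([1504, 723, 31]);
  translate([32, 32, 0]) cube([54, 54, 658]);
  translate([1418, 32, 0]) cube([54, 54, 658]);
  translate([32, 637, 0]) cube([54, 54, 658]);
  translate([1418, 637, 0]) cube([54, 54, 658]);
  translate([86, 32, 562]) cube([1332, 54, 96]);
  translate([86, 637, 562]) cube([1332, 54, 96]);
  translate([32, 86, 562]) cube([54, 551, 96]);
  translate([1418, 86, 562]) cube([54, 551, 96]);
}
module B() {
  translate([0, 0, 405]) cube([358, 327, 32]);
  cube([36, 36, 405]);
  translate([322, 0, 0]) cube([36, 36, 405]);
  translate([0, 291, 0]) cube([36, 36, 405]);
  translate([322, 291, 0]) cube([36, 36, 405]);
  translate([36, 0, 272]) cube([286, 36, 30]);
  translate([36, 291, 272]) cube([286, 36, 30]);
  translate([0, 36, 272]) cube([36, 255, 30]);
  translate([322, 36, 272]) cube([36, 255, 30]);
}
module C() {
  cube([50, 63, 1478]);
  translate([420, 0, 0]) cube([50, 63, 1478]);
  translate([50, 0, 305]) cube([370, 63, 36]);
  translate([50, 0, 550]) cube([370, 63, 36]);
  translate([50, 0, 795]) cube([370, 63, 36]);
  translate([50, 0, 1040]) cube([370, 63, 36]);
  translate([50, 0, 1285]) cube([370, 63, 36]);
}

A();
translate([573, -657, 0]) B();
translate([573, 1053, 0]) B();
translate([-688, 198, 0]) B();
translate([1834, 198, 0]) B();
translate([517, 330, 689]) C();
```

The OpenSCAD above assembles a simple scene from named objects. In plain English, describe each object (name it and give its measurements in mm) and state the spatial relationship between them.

A is a table with a 1504×723 mm rectangular top, 31 mm thick, top surface at z = 689 mm, supported by four 54×54 mm square legs, each inset 32 mm from the nearest pair of top edges, running from the floor. Four apron rails, 54 mm thick and 96 mm tall, run between adjacent legs with their top edges flush with the underside of the top and their outer faces flush with the legs' outer faces.

B is a four-legged stool. The seat is a 358×327×32 mm slab whose top surface is at z = 437 mm; four square legs, each 36×36 mm in cross-section, run from the floor (z = 0) to the underside of the seat, each flush with a corner of the seat. Four stretchers, 36 mm wide and 30 mm tall, connect adjacent legs with their undersides at z = 272 mm, each running between the inner faces of the legs it joins and aligned with the legs' outer faces on the other axis.

C is a wooden ladder with two side rails of 50×63 mm section and 1478 mm height, set 470 mm apart overall. Between them run 5 rectangular rungs (63 mm deep, 36 mm thick), front faces flush with the rails' −y face. The bottom of the first rung is 305 mm above the floor and each subsequent rung is 245 mm higher than the one below.

Four stools sit around the table at the −y, +y, −x, +x sides. The ladder is on top of the table, centred.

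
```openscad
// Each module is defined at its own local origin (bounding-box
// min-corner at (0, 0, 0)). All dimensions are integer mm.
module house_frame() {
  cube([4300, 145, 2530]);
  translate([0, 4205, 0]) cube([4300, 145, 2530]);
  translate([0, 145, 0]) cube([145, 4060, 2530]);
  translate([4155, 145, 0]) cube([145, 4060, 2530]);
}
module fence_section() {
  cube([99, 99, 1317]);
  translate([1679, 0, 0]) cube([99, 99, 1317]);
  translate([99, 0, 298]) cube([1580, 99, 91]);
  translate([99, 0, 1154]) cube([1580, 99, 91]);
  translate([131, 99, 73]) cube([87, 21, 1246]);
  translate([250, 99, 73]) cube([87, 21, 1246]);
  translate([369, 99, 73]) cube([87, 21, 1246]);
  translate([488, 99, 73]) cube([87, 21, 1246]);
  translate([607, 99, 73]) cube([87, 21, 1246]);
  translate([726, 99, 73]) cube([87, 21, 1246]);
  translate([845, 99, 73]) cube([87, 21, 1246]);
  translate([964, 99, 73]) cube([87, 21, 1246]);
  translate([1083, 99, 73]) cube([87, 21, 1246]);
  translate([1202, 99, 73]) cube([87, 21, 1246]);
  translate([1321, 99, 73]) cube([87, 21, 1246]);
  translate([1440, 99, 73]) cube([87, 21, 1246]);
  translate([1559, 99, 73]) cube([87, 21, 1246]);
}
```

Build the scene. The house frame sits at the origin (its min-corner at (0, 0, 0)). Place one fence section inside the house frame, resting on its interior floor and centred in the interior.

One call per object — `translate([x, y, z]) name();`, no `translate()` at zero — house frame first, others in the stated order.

house_frame();
translate([1261, 2115, 0]) fence_section();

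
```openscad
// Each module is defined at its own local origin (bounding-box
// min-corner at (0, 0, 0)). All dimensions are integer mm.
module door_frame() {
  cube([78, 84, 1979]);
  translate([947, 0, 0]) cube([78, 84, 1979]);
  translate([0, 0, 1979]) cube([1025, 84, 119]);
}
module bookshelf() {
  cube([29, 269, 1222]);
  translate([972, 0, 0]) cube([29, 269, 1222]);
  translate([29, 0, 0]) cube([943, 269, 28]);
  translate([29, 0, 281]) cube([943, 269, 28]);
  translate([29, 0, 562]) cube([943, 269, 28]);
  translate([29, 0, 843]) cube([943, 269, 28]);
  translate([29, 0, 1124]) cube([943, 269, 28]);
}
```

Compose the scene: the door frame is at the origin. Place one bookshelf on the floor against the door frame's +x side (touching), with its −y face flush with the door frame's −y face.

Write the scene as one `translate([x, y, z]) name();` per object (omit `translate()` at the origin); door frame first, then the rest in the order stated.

door_frame();
translate([1025, 0, 0]) bookshelf();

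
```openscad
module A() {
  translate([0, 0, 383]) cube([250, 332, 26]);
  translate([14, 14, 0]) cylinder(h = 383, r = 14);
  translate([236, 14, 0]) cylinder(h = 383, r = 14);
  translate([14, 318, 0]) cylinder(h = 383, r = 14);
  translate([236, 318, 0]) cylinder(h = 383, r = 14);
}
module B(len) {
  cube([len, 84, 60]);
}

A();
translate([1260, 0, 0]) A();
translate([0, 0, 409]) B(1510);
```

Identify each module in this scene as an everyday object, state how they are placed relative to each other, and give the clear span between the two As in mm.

Second stool starts at x = 1260; first ends at x = 250; clear span = 1260 − 250 = 1010 mm.

A is a stool. B is a beam. A beam spans the tops of two stools. The clear span between the two stools is 1010 mm.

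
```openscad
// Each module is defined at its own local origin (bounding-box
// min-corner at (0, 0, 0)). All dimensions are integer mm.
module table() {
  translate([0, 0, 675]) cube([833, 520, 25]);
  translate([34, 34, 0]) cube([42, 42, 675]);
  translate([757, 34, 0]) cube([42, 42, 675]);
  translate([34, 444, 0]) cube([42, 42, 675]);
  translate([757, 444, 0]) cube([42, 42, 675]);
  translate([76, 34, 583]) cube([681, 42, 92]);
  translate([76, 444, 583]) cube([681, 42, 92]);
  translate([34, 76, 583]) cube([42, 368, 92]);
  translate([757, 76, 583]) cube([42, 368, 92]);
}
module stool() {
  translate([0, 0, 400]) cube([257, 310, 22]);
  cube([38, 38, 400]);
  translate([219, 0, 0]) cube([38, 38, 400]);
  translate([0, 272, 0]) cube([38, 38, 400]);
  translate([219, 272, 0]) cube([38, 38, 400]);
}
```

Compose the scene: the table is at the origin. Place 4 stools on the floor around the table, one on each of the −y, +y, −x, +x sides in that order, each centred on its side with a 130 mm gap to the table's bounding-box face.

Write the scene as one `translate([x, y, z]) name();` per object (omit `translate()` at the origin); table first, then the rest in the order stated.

table();
translate([288, -440, 0]) stool();
translate([288, 650, 0]) stool();
translate([-387, 105, 0]) stool();
translate([963, 105, 0]) stool();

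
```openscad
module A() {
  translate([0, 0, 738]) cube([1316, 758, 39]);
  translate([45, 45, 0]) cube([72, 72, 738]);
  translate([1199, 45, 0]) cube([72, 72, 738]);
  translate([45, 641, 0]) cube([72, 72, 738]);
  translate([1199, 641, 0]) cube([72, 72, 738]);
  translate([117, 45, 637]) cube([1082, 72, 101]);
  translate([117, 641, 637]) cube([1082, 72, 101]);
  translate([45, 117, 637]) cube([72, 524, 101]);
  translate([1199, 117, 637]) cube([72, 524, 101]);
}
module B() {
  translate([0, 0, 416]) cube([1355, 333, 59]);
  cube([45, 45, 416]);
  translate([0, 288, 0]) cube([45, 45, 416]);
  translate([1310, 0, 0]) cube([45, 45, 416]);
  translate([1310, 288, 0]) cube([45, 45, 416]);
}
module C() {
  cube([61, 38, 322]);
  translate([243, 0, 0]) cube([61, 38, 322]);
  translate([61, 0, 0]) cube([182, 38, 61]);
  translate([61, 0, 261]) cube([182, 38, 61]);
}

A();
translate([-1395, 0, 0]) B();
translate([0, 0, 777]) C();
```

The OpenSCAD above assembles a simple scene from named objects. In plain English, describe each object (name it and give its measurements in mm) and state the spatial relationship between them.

A is a table: top 1316 mm (x) × 758 mm (y), 39 mm thick, upper face at z = 777 mm, on four 72×72 mm square legs, each inset 45 mm from the nearest pair of top edges, running from z = 0 to the bottom of the top. Four apron rails, 72 mm thick and 101 mm tall, run between adjacent legs with their top edges flush with the underside of the top and their outer faces flush with the legs' outer faces.

B is a bench: a 1355×333 mm seat slab, 59 mm thick, top at z = 475 mm, on four 45×45 mm square legs flush with the seat corners and standing on z = 0.

C is a rectangular picture frame lying in the x–z plane (depth along y). The opening is 182 mm wide (x) by 200 mm tall (z), surrounded by a border 61 mm wide on all four sides. The frame is 38 mm deep and is made of two full-height vertical stiles with two horizontal rails fitted between them.

The bench is on the floor beside the table on its −x side. The picture frame is on top of the table.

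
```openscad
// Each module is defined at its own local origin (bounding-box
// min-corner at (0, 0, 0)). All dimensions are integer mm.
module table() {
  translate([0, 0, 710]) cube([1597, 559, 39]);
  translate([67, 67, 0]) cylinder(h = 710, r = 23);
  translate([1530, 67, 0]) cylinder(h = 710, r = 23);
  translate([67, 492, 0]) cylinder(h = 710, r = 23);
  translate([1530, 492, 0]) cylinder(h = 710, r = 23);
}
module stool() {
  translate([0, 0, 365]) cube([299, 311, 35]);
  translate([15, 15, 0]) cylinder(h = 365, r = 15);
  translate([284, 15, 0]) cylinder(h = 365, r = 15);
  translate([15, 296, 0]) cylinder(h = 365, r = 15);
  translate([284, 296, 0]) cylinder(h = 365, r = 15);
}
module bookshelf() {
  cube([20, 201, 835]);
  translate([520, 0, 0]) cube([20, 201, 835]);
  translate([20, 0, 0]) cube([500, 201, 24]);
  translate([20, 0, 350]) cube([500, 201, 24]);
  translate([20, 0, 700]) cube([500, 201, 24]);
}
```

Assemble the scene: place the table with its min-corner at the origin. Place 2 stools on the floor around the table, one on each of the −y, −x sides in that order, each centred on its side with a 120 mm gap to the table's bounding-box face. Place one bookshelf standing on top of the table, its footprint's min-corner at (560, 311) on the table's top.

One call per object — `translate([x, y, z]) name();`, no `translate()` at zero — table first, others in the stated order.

table();
translate([649, -431, 0]) stool();
translate([-419, 124, 0]) stool();
translate([560, 311, 749]) bookshelf();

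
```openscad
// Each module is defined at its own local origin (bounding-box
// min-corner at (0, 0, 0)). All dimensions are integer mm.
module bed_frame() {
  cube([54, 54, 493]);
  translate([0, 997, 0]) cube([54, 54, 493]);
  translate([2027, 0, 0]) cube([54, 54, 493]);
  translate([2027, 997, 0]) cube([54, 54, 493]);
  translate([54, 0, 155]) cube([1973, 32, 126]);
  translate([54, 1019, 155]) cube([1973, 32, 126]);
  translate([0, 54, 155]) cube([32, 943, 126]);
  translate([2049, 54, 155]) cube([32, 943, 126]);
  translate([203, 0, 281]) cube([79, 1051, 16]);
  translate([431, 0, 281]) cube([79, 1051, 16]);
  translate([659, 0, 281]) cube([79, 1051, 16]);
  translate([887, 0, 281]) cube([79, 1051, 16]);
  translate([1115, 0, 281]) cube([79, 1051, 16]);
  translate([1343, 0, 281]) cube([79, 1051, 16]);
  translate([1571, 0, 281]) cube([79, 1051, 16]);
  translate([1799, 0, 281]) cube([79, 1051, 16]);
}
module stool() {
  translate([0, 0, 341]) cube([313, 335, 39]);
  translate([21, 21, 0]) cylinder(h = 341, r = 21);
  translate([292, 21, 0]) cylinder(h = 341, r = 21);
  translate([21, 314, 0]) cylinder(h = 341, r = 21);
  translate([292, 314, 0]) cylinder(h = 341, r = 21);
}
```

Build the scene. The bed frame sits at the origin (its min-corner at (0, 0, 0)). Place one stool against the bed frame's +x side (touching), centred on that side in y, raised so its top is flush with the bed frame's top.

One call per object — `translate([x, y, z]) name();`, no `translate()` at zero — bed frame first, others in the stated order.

bed_frame();
translate([2081, 358, 113]) stool();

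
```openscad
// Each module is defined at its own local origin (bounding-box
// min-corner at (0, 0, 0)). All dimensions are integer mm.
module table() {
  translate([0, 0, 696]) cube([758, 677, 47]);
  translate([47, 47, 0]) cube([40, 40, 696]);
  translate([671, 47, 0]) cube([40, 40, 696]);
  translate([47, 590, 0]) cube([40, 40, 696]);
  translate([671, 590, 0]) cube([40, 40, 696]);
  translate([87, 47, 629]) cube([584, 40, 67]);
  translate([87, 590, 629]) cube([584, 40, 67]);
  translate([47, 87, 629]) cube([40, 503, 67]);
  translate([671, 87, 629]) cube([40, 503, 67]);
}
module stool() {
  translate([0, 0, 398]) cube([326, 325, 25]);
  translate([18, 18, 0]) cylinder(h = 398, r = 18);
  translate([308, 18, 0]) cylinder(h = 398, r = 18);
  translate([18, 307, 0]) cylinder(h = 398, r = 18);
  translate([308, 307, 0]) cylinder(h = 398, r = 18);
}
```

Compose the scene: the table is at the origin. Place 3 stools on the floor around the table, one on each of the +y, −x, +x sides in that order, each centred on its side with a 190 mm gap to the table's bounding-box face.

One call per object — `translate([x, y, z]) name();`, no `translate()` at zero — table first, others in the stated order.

table();
translate([216, 867, 0]) stool();
translate([-516, 176, 0]) stool();
translate([948, 176, 0]) stool();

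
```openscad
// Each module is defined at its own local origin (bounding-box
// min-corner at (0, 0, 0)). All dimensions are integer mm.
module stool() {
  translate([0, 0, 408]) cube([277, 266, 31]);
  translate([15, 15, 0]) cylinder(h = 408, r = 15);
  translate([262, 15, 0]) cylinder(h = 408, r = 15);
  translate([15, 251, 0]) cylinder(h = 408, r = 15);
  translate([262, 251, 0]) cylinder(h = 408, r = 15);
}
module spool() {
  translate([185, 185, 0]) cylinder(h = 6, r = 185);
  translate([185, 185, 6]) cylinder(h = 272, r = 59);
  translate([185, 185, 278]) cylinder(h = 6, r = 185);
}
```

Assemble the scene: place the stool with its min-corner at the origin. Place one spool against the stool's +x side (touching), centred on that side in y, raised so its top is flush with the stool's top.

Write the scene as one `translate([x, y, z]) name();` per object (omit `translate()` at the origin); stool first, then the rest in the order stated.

stool();
translate([277, -52, 155]) spool();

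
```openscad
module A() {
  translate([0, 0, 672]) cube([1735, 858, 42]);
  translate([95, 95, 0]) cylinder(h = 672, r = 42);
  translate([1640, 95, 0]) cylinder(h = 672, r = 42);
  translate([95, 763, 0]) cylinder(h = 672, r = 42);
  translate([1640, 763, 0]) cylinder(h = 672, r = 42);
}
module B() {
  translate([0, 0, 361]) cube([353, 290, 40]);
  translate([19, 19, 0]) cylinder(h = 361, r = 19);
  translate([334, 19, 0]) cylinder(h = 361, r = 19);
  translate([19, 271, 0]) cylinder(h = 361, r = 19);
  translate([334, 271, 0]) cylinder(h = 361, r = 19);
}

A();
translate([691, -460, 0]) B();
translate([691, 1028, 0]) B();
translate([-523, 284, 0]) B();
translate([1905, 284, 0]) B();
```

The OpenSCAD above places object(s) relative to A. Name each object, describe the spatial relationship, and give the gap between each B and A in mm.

A is a table. B is a stool. Four stools sit around the table at the −y, +y, −x, +x sides. The gap between each stool and the table is 170 mm.

Each stool's nearest face is 170 mm from the table's bounding box.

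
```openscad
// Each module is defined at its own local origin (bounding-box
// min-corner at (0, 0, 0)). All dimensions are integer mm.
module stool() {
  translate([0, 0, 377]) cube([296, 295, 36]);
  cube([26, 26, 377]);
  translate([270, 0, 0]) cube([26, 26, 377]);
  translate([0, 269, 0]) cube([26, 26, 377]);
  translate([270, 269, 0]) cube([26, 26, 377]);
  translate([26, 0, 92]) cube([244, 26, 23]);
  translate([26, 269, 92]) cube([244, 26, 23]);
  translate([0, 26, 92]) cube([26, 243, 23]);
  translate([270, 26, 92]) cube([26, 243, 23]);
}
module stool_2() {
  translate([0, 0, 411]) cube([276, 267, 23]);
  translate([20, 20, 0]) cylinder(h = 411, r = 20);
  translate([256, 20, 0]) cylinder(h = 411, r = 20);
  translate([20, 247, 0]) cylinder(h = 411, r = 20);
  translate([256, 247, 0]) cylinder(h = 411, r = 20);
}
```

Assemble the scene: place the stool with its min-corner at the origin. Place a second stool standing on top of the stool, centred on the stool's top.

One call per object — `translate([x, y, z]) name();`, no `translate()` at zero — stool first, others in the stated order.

stool();
translate([10, 14, 413]) stool_2();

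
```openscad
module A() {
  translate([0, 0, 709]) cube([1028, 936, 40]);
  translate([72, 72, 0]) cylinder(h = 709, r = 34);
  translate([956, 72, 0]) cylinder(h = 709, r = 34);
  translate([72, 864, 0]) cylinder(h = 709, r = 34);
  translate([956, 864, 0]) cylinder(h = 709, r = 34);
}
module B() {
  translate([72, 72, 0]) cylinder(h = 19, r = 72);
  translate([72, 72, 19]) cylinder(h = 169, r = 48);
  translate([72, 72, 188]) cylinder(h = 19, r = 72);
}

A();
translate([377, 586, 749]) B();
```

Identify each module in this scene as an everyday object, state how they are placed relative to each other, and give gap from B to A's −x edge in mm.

The spool's min-x is at 377; the table's min-x is 0; gap = 377 mm.

A is a table. B is a spool. The spool is on top of the table. The gap from the spool to the table's −x edge is 377 mm.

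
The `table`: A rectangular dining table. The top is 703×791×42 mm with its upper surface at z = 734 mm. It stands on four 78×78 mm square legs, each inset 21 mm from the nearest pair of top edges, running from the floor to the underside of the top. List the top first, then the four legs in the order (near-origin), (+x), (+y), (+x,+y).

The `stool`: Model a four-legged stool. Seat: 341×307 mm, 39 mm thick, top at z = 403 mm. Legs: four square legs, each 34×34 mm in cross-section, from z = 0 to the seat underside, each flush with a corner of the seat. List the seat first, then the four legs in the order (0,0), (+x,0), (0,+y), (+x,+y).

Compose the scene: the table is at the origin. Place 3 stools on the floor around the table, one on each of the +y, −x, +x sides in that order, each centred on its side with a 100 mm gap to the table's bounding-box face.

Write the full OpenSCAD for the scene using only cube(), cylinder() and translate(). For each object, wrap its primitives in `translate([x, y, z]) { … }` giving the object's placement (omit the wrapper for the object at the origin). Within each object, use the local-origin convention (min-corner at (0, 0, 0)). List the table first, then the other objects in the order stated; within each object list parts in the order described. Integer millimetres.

translate([0, 0, 692]) cube([703, 791, 42]);
translate([21, 21, 0]) cube([78, 78, 692]);
translate([604, 21, 0]) cube([78, 78, 692]);
translate([21, 692, 0]) cube([78, 78, 692]);
translate([604, 692, 0]) cube([78, 78, 692]);
translate([181, 891, 0]) {
  translate([0, 0, 364]) cube([341, 307, 39]);
  cube([34, 34, 364]);
  translate([307, 0, 0]) cube([34, 34, 364]);
  translate([0, 273, 0]) cube([34, 34, 364]);
  translate([307, 273, 0]) cube([34, 34, 364]);
}
translate([-441, 242, 0]) {
  translate([0, 0, 364]) cube([341, 307, 39]);
  cube([34, 34, 364]);
  translate([307, 0, 0]) cube([34, 34, 364]);
  translate([0, 273, 0]) cube([34, 34, 364]);
  translate([307, 273, 0]) cube([34, 34, 364]);
}
translate([803, 242, 0]) {
  translate([0, 0, 364]) cube([341, 307, 39]);
  cube([34, 34, 364]);
  translate([307, 0, 0]) cube([34, 34, 364]);
  translate([0, 273, 0]) cube([34, 34, 364]);
  translate([307, 273, 0]) cube([34, 34, 364]);
}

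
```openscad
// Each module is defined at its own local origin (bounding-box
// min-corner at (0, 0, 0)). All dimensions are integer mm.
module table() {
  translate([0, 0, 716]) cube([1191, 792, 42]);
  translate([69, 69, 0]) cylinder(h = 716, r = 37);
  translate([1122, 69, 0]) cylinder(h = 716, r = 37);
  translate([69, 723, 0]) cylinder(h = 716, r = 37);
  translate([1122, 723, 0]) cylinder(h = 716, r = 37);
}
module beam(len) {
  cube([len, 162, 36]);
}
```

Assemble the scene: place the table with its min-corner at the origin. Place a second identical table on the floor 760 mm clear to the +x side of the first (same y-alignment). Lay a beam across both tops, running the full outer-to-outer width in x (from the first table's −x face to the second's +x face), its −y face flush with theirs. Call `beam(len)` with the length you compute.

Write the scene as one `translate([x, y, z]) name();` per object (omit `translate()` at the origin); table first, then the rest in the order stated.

table();
translate([1951, 0, 0]) table();
translate([0, 0, 758]) beam(3142);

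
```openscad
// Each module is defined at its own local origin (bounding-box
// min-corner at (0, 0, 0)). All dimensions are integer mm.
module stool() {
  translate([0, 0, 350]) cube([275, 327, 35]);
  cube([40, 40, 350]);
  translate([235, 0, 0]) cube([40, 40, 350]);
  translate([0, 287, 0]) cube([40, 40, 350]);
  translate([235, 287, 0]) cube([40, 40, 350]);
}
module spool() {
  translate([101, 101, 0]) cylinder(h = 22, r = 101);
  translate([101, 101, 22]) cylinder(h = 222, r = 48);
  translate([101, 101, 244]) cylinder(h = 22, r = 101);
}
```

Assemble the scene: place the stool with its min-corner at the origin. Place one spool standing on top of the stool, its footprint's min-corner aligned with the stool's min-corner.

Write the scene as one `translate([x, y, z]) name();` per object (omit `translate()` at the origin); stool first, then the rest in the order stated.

stool();
translate([0, 0, 385]) spool();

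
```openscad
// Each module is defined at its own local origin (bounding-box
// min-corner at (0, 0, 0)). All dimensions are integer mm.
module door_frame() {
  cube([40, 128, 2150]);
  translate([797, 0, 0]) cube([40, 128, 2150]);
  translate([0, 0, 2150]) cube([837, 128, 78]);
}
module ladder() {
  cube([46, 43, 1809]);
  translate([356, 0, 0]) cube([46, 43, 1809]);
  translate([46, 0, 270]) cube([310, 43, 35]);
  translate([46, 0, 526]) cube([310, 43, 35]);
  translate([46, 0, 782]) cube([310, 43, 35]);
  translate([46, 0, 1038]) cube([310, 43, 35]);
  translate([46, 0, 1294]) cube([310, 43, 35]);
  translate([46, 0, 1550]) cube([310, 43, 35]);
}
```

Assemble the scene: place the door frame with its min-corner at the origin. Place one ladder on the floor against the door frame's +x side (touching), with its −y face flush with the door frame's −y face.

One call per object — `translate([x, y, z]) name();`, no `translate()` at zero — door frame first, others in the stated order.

door_frame();
translate([837, 0, 0]) ladder();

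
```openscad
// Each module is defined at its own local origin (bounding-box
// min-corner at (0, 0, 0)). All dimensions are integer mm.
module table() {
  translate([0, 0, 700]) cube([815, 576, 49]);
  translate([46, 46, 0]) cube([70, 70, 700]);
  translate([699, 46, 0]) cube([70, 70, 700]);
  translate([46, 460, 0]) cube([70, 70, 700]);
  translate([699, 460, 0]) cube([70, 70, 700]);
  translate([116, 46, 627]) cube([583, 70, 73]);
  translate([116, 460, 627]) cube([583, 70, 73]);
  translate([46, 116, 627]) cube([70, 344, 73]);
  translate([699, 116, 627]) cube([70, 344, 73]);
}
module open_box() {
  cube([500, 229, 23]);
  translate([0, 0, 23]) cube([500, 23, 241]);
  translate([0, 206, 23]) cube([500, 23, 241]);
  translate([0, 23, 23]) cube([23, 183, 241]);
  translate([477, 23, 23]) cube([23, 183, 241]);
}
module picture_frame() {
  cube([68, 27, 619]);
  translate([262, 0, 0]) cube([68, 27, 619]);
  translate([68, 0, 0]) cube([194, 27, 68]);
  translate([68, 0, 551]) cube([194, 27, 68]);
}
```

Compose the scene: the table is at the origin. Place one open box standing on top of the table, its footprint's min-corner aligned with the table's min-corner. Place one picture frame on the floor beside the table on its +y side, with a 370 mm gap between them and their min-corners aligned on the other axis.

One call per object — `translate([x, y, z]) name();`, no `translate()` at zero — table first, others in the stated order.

table();
translate([0, 0, 749]) open_box();
translate([0, 946, 0]) picture_frame();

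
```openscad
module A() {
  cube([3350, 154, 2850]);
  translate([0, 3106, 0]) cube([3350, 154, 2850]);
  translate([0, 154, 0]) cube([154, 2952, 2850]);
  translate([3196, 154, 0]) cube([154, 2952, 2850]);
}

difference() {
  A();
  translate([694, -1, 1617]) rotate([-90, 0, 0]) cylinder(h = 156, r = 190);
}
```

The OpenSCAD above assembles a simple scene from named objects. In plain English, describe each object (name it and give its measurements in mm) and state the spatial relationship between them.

A is a box-shaped house frame (walls only): outside footprint 3350×3260 mm, wall height 2850 mm, wall thickness 154 mm. The two y-facing walls run the full x-width; the two x-facing walls fit between the inner faces of the y-facing walls.

The house frame has a circular hole of radius 190 mm through its front wall, centred at (x = 694, z = 1617).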